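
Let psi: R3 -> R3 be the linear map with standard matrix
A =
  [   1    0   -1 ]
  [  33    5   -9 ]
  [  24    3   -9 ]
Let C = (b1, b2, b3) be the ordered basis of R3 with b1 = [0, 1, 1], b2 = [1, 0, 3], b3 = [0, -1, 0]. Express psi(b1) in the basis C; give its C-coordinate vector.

Column 1 of [psi]_C is the C-coordinate vector of psi(b1).
In standard coordinates psi(b1) = A b1 = [-1, -4, -6].
Converting to C: [-1, -4, -6] = -3b1 - b2 + b3, so the coordinate vector is [-3, -1, 1].

[-3, -1, 1]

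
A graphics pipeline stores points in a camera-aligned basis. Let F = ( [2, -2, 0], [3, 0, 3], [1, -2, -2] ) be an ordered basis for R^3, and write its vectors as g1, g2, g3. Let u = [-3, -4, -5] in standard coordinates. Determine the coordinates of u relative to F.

[4, -3, -2]

Write u = c_1 g1 + ... + c_3 g3 and solve for the c_i.
Gaussian elimination on [M | u] yields c = (4, -3, -2).
Check: 4g1 - 3g2 - 2g3 = [-3, -4, -5].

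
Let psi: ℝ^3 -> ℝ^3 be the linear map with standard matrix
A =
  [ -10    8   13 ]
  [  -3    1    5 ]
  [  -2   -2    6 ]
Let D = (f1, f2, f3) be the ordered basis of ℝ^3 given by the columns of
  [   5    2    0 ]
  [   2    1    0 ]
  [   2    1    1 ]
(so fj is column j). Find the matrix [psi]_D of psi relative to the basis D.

[[-2, 1, 3], [1, -2, -1], [1, 0, 1]]

With P the matrix whose columns are f1, ..., f3, [psi]_D = P^(-1) A P.
Column by column: psi(f1) = A f1 = <-8, -3, -2>; its D-coordinates <-2, 1, 1> give column 1.
Continuing for each basis vector yields [psi]_D = [[-2, 1, 3], [1, -2, -1], [1, 0, 1]].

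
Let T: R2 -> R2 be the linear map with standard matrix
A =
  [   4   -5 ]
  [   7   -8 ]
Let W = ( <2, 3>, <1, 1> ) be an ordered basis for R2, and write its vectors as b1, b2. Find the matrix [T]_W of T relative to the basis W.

Let P have columns b1, b2. Then [T]_W = P^(-1) A P.
Here det P = -1, so P^(-1) is integer; computing A P first and then P^(-1)(A P) gives [[-3, 0], [-1, -1]].

[[-3, 0], [-1, -1]]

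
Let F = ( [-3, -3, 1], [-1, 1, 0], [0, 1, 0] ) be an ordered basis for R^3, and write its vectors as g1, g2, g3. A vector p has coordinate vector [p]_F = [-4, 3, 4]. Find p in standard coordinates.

By definition p = -4g1 + 3g2 + 4g3.
Summing componentwise gives [9, 19, -4].

[9, 19, -4]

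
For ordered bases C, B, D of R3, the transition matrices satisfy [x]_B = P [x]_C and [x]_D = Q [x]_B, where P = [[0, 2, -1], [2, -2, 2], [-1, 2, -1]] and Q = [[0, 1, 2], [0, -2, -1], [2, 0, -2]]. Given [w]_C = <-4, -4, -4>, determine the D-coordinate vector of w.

First [w]_B = P [w]_C = <-4, -8, 0>.
Then [w]_D = Q [w]_B = <-8, 16, -8>.

<-8, 16, -8>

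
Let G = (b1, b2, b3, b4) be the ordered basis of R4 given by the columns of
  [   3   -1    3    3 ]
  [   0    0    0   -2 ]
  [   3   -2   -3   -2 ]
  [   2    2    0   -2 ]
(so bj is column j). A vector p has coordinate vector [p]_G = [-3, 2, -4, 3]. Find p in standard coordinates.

[-14, -6, -7, -8]

p = M [p]_G, where M has columns b1, ..., b4.
Carrying out the matrix-vector product, p = [-14, -6, -7, -8].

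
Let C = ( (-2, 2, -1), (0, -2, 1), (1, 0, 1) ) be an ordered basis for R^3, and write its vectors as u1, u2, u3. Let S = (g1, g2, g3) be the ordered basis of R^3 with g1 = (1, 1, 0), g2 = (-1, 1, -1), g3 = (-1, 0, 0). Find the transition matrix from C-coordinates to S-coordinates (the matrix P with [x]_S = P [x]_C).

[[1, -1, 1], [1, -1, -1], [2, 0, 1]]

Let M have columns uj and N have columns gj. Then for every x, N [x]_S = x = M [x]_C, so P = N^(-1) M.
Since det N = 1, N^(-1) has integer entries; multiplying gives P = [[1, -1, 1], [1, -1, -1], [2, 0, 1]].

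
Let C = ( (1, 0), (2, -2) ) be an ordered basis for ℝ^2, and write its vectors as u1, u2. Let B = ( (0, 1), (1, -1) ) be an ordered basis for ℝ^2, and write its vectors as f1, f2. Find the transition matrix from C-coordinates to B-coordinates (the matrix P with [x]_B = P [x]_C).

Take x = uj: its C-coordinates are the j-th standard unit vector, so P e_j — column j of P — equals [uj]_B.
u1 = f1 + f2, giving column 1 = (1, 1); repeating for each j gives P = [[1, 0], [1, 2]].

[[1, 0], [1, 2]]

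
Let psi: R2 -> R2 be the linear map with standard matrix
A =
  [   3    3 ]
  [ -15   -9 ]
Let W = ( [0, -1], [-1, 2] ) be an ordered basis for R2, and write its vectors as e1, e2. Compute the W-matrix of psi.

[[-3, -3], [3, -3]]

With P the matrix whose columns are e1, e2, [psi]_W = P^(-1) A P.
Column by column: psi(e1) = A e1 = [-3, 9]; its W-coordinates [-3, 3] give column 1.
Continuing for each basis vector yields [psi]_W = [[-3, -3], [3, -3]].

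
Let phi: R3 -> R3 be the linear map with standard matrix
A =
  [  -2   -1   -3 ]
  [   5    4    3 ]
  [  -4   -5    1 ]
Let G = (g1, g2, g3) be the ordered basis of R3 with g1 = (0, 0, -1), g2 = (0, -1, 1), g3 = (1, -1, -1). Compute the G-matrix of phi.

[[-2, -1, -2], [0, 3, 0], [3, -2, 2]]

The j-th column of [phi]_G is [phi(gj)]_G.
phi(g1) = A g1 = (3, -3, -1) = -2g1 + 0·g2 + 3g3, so column 1 is (-2, 0, 3).
Repeating for g2, g3 and assembling the columns gives [[-2, -1, -2], [0, 3, 0], [3, -2, 2]].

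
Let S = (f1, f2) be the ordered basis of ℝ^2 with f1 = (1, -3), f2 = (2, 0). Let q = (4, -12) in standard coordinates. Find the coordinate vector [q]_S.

(4, 0)

We seek scalars with c_1 f1 + c_2 f2 = q; equivalently solve M c = q where the columns of M are f1, f2.
System: c_1 + 2c_2 = 4, -3c_1 + 0c_2 = -12; solving gives c_1 = 4, c_2 = 0.
Check: 4f1 + 0·f2 = (4, -12).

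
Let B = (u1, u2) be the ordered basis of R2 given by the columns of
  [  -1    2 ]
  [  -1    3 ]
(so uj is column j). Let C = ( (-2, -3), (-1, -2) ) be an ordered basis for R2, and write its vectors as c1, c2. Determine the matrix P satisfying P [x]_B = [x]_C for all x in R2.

Let M have columns uj and N have columns cj. Then for every x, N [x]_C = x = M [x]_B, so P = N^(-1) M.
Since det N = 1, N^(-1) has integer entries; multiplying gives P = [[1, -1], [-1, 0]].

[[1, -1], [-1, 0]]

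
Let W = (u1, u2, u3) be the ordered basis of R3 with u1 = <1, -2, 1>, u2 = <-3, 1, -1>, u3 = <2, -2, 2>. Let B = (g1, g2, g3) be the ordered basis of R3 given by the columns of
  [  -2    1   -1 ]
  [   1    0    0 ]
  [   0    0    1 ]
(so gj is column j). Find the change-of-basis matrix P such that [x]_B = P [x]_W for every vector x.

[[-2, 1, -2], [-2, -2, 0], [1, -1, 2]]

Column j of P is [uj]_B, since P maps W-coordinates to B-coordinates.
Expressing u1 in B: u1 = -2g1 - 2g2 + g3, so column 1 of P is <-2, -2, 1>.
Doing the same for each uj gives P = [[-2, 1, -2], [-2, -2, 0], [1, -1, 2]].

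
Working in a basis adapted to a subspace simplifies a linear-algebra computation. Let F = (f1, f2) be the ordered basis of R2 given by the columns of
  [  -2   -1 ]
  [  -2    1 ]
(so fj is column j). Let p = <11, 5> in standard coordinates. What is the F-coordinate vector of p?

[p]_F is the unique c with M c = p, where M has columns f1, f2.
System: -2c_1 - c_2 = 11, -2c_1 + c_2 = 5; solving gives c_1 = -4, c_2 = -3.
Check: -4f1 - 3f2 = <11, 5>.

<-4, -3>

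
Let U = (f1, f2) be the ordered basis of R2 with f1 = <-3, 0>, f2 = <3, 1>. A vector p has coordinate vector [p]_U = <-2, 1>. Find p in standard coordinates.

<9, 1>

p = M [p]_U, where M has columns f1, f2.
Carrying out the matrix-vector product, p = <9, 1>.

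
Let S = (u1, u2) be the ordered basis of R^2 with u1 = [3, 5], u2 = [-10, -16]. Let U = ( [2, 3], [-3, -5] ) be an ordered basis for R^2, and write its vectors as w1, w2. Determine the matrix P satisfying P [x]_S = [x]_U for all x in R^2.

[[0, -2], [-1, 2]]

Let M have columns uj and N have columns wj. Then for every x, N [x]_U = x = M [x]_S, so P = N^(-1) M.
Since det N = -1, N^(-1) has integer entries; multiplying gives P = [[0, -2], [-1, 2]].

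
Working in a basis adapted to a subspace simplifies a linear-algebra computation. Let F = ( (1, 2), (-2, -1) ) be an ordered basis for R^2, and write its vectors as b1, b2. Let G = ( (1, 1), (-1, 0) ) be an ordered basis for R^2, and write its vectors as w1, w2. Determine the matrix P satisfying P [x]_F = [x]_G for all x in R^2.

[[2, -1], [1, 1]]

Column j of P is [bj]_G, since P maps F-coordinates to G-coordinates.
Expressing b1 in G: b1 = 2w1 + w2, so column 1 of P is (2, 1).
Doing the same for each bj gives P = [[2, -1], [1, 1]].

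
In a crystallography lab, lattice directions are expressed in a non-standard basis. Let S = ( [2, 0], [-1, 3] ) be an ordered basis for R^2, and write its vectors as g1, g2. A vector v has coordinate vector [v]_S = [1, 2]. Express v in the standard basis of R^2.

The coordinates say v = g1 + 2g2; adding the scaled basis vectors gives [0, 6].

[0, 6]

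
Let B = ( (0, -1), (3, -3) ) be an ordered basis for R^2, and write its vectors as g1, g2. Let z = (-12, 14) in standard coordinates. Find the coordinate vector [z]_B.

[z]_B is the unique c with M c = z, where M has columns g1, g2.
System: 0c_1 + 3c_2 = -12, -c_1 - 3c_2 = 14; solving gives c_1 = -2, c_2 = -4.
Check: -2g1 - 4g2 = (-12, 14).

(-2, -4)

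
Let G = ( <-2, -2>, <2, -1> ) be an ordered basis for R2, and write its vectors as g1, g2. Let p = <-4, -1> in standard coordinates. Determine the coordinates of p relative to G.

<1, -1>

Write p = c_1 g1 + c_2 g2 and solve for the c_i.
System: -2c_1 + 2c_2 = -4, -2c_1 - c_2 = -1; solving gives c_1 = 1, c_2 = -1.
Check: g1 - g2 = <-4, -1>.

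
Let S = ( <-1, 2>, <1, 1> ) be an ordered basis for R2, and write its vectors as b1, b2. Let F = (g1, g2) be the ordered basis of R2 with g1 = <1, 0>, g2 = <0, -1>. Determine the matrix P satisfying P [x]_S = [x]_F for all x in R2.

Let M have columns bj and N have columns gj. Then for every x, N [x]_F = x = M [x]_S, so P = N^(-1) M.
Since det N = -1, N^(-1) has integer entries; multiplying gives P = [[-1, 1], [-2, -1]].

[[-1, 1], [-2, -1]]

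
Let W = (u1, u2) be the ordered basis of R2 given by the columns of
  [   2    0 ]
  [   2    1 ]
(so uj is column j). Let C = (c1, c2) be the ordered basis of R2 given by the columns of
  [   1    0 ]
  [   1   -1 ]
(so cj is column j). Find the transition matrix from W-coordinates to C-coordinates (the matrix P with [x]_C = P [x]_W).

[[2, 0], [0, -1]]

Take x = uj: its W-coordinates are the j-th standard unit vector, so P e_j — column j of P — equals [uj]_C.
u1 = 2c1 + 0·c2, giving column 1 = <2, 0>; repeating for each j gives P = [[2, 0], [0, -1]].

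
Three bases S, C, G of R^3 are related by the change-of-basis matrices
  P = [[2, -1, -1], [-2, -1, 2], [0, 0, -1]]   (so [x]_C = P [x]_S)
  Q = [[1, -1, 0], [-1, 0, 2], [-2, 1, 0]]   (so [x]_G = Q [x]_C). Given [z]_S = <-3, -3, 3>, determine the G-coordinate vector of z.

<-21, 0, 27>

First [z]_C = P [z]_S = <-6, 15, -3>.
Then [z]_G = Q [z]_C = <-21, 0, 27>.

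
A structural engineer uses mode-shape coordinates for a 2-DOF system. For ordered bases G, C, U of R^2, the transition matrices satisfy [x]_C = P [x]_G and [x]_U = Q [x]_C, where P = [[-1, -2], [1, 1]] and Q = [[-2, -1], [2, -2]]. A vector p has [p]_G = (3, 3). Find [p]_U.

(12, -30)

First [p]_C = P [p]_G = (-9, 6).
Then [p]_U = Q [p]_C = (12, -30).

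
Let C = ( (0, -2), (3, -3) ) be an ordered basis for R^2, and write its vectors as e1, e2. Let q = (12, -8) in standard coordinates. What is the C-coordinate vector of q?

Write q = c_1 e1 + c_2 e2 and solve for the c_i.
System: 0c_1 + 3c_2 = 12, -2c_1 - 3c_2 = -8; solving gives c_1 = -2, c_2 = 4.
Check: -2e1 + 4e2 = (12, -8).

(-2, 4)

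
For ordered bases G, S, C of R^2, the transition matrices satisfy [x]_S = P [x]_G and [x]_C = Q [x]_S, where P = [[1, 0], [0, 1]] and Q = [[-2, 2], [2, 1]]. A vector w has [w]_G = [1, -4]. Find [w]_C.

Apply P to get S-coordinates [1, -4], then Q to get C-coordinates.
The result is [w]_C = [-10, -2].

[-10, -2]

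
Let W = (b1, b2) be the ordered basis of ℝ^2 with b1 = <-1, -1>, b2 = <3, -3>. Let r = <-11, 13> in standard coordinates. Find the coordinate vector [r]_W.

[r]_W is the unique c with M c = r, where M has columns b1, b2.
System: -c_1 + 3c_2 = -11, -c_1 - 3c_2 = 13; solving gives c_1 = -1, c_2 = -4.
Check: -b1 - 4b2 = <-11, 13>.

<-1, -4>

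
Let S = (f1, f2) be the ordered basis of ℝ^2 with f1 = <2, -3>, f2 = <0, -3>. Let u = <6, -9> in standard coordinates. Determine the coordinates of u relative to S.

<3, 0>

We seek scalars with c_1 f1 + c_2 f2 = u; equivalently solve M c = u where the columns of M are f1, f2.
System: 2c_1 + 0c_2 = 6, -3c_1 - 3c_2 = -9; solving gives c_1 = 3, c_2 = 0.
Check: 3f1 + 0·f2 = <6, -9>.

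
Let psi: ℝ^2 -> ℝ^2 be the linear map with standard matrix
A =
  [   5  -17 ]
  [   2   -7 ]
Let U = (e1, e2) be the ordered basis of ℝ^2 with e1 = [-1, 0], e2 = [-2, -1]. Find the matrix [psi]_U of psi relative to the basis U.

[[1, -1], [2, -3]]

With P the matrix whose columns are e1, e2, [psi]_U = P^(-1) A P.
Column by column: psi(e1) = A e1 = [-5, -2]; its U-coordinates [1, 2] give column 1.
Continuing for each basis vector yields [psi]_U = [[1, -1], [2, -3]].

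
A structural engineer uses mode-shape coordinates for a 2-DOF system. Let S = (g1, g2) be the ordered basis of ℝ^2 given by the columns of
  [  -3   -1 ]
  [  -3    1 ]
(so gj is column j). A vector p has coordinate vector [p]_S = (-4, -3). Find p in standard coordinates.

(15, 9)

The coordinates say p = -4g1 - 3g2; adding the scaled basis vectors gives (15, 9).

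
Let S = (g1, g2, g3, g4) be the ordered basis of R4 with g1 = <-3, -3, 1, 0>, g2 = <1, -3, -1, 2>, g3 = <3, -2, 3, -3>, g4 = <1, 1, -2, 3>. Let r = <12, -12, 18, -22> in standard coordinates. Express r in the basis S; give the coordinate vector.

<-1, 1, 4, -4>

Write r = c_1 g1 + ... + c_4 g4 and solve for the c_i.
Gaussian elimination on [M | r] yields c = (-1, 1, 4, -4).
Check: -g1 + g2 + 4g3 - 4g4 = <12, -12, 18, -22>.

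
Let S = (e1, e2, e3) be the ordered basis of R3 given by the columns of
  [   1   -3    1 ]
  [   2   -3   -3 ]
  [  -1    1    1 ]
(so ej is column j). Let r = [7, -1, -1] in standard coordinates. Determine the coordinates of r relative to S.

[4, 0, 3]

[r]_S is the unique c with M c = r, where M has columns e1, ..., e3.
Gaussian elimination on [M | r] yields c = (4, 0, 3).
Check: 4e1 + 0·e2 + 3e3 = [7, -1, -1].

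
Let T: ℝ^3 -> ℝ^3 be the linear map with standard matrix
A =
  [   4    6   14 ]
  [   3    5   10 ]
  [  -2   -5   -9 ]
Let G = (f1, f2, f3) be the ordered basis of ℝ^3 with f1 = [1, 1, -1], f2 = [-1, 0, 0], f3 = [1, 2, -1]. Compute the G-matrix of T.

Let P have columns f1, ..., f3. Then [T]_G = P^(-1) A P.
Here det P = 1, so P^(-1) is integer; computing A P first and then P^(-1)(A P) gives [[-2, -1, 3], [2, 2, 1], [0, -1, 0]].

[[-2, -1, 3], [2, 2, 1], [0, -1, 0]]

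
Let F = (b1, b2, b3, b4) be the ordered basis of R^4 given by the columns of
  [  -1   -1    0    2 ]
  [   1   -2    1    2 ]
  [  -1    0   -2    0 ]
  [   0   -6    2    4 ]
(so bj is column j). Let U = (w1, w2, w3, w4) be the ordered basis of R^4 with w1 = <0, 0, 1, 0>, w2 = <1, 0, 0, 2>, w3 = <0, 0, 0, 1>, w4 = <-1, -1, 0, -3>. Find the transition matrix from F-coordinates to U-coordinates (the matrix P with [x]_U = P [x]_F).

[[-1, 0, -2, 0], [-2, 1, -1, 0], [1, -2, 1, -2], [-1, 2, -1, -2]]

Let M have columns bj and N have columns wj. Then for every x, N [x]_U = x = M [x]_F, so P = N^(-1) M.
Since det N = 1, N^(-1) has integer entries; multiplying gives P = [[-1, 0, -2, 0], [-2, 1, -1, 0], [1, -2, 1, -2], [-1, 2, -1, -2]].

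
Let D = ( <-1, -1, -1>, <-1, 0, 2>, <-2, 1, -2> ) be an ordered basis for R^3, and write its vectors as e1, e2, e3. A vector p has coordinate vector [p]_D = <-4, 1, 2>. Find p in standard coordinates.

<-1, 6, 2>

p = M [p]_D, where M has columns e1, ..., e3.
Carrying out the matrix-vector product, p = <-1, 6, 2>.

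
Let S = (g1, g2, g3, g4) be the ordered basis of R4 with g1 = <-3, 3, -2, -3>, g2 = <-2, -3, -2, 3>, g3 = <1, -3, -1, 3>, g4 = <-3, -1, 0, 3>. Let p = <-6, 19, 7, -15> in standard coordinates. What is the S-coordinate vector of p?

[p]_S is the unique c with M c = p, where M has columns g1, ..., g4.
Solving this 4x4 system gives c = (1, -3, -3, 2).
Check: g1 - 3g2 - 3g3 + 2g4 = <-6, 19, 7, -15>.

<1, -3, -3, 2>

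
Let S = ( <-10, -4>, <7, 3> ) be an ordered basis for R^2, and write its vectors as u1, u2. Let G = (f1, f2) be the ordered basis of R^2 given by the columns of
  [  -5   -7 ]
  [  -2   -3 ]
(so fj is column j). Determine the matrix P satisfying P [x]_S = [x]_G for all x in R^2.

Column j of P is [uj]_G, since P maps S-coordinates to G-coordinates.
Expressing u1 in G: u1 = 2f1 + 0·f2, so column 1 of P is <2, 0>.
Doing the same for each uj gives P = [[2, 0], [0, -1]].

[[2, 0], [0, -1]]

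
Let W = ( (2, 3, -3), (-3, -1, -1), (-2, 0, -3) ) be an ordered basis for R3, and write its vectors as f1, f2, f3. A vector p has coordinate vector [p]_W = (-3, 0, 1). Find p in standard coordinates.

(-8, -9, 6)

p = M [p]_W, where M has columns f1, ..., f3.
Carrying out the matrix-vector product, p = (-8, -9, 6).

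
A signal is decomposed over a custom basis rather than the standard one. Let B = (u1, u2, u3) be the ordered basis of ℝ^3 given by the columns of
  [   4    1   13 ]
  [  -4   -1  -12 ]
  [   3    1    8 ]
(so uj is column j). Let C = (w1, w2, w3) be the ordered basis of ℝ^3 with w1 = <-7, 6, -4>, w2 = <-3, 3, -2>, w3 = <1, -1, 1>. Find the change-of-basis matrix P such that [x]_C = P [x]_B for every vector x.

Let M have columns uj and N have columns wj. Then for every x, N [x]_C = x = M [x]_B, so P = N^(-1) M.
Since det N = -1, N^(-1) has integer entries; multiplying gives P = [[0, 0, -1], [-1, 0, -2], [1, 1, 0]].

[[0, 0, -1], [-1, 0, -2], [1, 1, 0]]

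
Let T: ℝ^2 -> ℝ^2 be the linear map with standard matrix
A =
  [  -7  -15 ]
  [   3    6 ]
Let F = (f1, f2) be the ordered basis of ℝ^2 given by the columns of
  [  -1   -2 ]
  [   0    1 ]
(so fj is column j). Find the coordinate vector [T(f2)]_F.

Column 2 of [T]_F is the F-coordinate vector of T(f2).
In standard coordinates T(f2) = A f2 = <-1, 0>.
Converting to F: <-1, 0> = f1 + 0·f2, so the coordinate vector is <1, 0>.

<1, 0>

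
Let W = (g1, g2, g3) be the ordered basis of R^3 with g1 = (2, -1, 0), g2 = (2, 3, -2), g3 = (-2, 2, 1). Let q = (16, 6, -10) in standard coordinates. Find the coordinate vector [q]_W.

[q]_W is the unique c with M c = q, where M has columns g1, ..., g3.
Gaussian elimination on [M | q] yields c = (2, 4, -2).
Check: 2g1 + 4g2 - 2g3 = (16, 6, -10).

(2, 4, -2)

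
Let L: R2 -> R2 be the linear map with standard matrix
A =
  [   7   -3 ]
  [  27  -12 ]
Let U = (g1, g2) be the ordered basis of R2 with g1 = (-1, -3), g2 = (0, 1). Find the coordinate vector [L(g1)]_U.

(-2, 3)

Compute L(g1) = A g1 = (2, 9) in standard coordinates.
Then write this in U-coordinates: solve for y in y_1 g1 + y_2 g2 = (2, 9).
This gives y = (-2, 3), which is column 1 of [L]_U.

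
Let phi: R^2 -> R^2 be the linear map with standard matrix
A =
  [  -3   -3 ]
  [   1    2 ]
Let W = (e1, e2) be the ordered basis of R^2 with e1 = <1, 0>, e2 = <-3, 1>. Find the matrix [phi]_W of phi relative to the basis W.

Let P have columns e1, e2. Then [phi]_W = P^(-1) A P.
Here det P = 1, so P^(-1) is integer; computing A P first and then P^(-1)(A P) gives [[0, 3], [1, -1]].

[[0, 3], [1, -1]]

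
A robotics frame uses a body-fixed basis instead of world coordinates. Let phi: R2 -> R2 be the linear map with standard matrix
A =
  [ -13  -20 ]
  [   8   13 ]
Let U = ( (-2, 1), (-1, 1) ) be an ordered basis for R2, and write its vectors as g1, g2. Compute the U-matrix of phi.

The j-th column of [phi]_U is [phi(gj)]_U.
phi(g1) = A g1 = (6, -3) = -3g1 + 0·g2, so column 1 is (-3, 0).
Repeating for g2 and assembling the columns gives [[-3, 2], [0, 3]].

[[-3, 2], [0, 3]]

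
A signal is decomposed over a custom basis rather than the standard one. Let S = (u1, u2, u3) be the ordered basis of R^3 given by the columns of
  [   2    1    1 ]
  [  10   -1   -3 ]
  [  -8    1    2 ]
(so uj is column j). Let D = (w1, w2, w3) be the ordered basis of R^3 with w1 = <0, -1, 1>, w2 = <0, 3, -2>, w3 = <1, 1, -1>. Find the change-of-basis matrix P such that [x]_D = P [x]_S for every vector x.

Let M have columns uj and N have columns wj. Then for every x, N [x]_D = x = M [x]_S, so P = N^(-1) M.
Since det N = -1, N^(-1) has integer entries; multiplying gives P = [[-2, 2, 1], [2, 0, -1], [2, 1, 1]].

[[-2, 2, 1], [2, 0, -1], [2, 1, 1]]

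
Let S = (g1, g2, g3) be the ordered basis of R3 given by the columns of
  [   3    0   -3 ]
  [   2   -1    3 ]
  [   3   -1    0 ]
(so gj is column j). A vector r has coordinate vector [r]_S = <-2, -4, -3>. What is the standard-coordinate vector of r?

r = M [r]_S, where M has columns g1, ..., g3.
Carrying out the matrix-vector product, r = <3, -9, -2>.

<3, -9, -2>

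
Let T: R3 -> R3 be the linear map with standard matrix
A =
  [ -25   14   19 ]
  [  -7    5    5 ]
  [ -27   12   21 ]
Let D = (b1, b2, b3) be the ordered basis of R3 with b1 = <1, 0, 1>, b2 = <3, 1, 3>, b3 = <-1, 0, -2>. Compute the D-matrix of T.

The j-th column of [T]_D is [T(bj)]_D.
T(b1) = A b1 = <-6, -2, -6> = 0·b1 - 2b2 + 0·b3, so column 1 is <0, -2, 0>.
Repeating for b2, b3 and assembling the columns gives [[0, 1, -2], [-2, -1, -3], [0, 2, 2]].

[[0, 1, -2], [-2, -1, -3], [0, 2, 2]]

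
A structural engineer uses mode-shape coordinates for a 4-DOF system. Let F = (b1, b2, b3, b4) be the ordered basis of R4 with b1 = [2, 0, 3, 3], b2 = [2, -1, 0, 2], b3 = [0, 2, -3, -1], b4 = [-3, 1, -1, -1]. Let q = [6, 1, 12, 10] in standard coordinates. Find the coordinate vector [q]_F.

We seek scalars with c_1 b1 + ... + c_4 b4 = q; equivalently solve M c = q where the columns of M are b1, ..., b4.
Gaussian elimination on [M | q] yields c = (4, -1, 0, 0).
Check: 4b1 - b2 + 0·b3 + 0·b4 = [6, 1, 12, 10].

[4, -1, 0, 0]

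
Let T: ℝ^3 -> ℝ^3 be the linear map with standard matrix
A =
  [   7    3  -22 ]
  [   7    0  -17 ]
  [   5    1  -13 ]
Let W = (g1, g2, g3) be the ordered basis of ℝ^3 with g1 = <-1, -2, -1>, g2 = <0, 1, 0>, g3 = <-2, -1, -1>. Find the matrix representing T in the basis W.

[[-3, 1, 1], [1, 0, 2], [-3, -2, -3]]

With P the matrix whose columns are g1, ..., g3, [T]_W = P^(-1) A P.
Column by column: T(g1) = A g1 = <9, 10, 6>; its W-coordinates <-3, 1, -3> give column 1.
Continuing for each basis vector yields [T]_W = [[-3, 1, 1], [1, 0, 2], [-3, -2, -3]].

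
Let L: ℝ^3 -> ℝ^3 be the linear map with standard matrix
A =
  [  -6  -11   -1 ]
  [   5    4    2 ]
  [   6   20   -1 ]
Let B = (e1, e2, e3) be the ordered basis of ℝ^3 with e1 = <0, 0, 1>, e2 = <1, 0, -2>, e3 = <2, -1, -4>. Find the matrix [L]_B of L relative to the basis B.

Let P have columns e1, ..., e3. Then [L]_B = P^(-1) A P.
Here det P = -1, so P^(-1) is integer; computing A P first and then P^(-1)(A P) gives [[-3, 0, 2], [3, -2, -1], [-2, -1, 2]].

[[-3, 0, 2], [3, -2, -1], [-2, -1, 2]]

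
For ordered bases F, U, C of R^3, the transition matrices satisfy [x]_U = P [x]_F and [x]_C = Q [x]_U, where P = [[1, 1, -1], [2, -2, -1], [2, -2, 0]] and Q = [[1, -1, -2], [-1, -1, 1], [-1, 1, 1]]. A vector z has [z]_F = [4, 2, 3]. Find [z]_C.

First [z]_U = P [z]_F = [3, 1, 4].
Then [z]_C = Q [z]_U = [-6, 0, 2].

[-6, 0, 2]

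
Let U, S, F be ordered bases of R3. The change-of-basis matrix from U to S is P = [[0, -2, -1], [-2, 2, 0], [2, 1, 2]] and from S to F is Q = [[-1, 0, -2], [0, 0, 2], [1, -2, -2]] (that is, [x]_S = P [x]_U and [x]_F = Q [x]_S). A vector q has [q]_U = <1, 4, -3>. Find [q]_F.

First [q]_S = P [q]_U = <-5, 6, 0>.
Then [q]_F = Q [q]_S = <5, 0, -17>.

<5, 0, -17>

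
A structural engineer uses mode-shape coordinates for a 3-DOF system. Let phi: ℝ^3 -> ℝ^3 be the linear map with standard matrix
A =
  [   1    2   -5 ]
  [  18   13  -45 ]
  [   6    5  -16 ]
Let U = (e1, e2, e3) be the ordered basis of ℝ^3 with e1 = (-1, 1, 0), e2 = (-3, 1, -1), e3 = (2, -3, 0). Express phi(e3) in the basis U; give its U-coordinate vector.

(-3, 3, 1)

Compute phi(e3) = A e3 = (-4, -3, -3) in standard coordinates.
Then write this in U-coordinates: solve for y in y_1 e1 + ... + y_3 e3 = (-4, -3, -3).
This gives y = (-3, 3, 1), which is column 3 of [phi]_U.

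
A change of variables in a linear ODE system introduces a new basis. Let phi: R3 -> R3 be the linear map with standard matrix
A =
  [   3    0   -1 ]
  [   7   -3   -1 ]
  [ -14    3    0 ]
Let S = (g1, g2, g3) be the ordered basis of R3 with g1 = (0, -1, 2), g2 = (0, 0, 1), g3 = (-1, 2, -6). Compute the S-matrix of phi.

Let P have columns g1, ..., g3. Then [phi]_S = P^(-1) A P.
Here det P = 1, so P^(-1) is integer; computing A P first and then P^(-1)(A P) gives [[3, 3, 1], [3, 0, 0], [2, 1, -3]].

[[3, 3, 1], [3, 0, 0], [2, 1, -3]]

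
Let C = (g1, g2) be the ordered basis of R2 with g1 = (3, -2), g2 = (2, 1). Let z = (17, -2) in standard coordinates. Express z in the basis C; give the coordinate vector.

Write z = c_1 g1 + c_2 g2 and solve for the c_i.
System: 3c_1 + 2c_2 = 17, -2c_1 + c_2 = -2; solving gives c_1 = 3, c_2 = 4.
Check: 3g1 + 4g2 = (17, -2).

(3, 4)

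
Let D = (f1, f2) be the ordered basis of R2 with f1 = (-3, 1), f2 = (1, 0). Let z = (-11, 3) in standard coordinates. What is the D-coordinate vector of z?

(3, -2)

We seek scalars with c_1 f1 + c_2 f2 = z; equivalently solve M c = z where the columns of M are f1, f2.
System: -3c_1 + c_2 = -11, c_1 + 0c_2 = 3; solving gives c_1 = 3, c_2 = -2.
Check: 3f1 - 2f2 = (-11, 3).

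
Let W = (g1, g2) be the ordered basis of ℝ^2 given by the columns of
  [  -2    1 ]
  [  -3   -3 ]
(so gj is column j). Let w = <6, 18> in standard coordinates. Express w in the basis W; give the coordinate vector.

<-4, -2>

[w]_W is the unique c with M c = w, where M has columns g1, g2.
System: -2c_1 + c_2 = 6, -3c_1 - 3c_2 = 18; solving gives c_1 = -4, c_2 = -2.
Check: -4g1 - 2g2 = <6, 18>.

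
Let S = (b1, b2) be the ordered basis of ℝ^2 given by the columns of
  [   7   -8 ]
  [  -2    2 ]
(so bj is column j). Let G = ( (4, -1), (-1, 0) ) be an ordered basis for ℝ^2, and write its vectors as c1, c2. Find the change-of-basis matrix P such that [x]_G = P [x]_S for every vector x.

Take x = bj: its S-coordinates are the j-th standard unit vector, so P e_j — column j of P — equals [bj]_G.
b1 = 2c1 + c2, giving column 1 = (2, 1); repeating for each j gives P = [[2, -2], [1, 0]].

[[2, -2], [1, 0]]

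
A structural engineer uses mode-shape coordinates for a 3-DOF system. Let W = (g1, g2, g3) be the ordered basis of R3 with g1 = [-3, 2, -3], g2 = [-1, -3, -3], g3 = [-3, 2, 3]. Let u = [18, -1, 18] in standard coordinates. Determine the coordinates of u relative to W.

[u]_W is the unique c with M c = u, where M has columns g1, ..., g3.
Solving this 3x3 system gives c = (-4, -3, -1).
Check: -4g1 - 3g2 - g3 = [18, -1, 18].

[-4, -3, -1]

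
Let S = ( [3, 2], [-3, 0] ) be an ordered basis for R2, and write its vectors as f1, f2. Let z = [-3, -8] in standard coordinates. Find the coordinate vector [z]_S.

We seek scalars with c_1 f1 + c_2 f2 = z; equivalently solve M c = z where the columns of M are f1, f2.
System: 3c_1 - 3c_2 = -3, 2c_1 + 0c_2 = -8; solving gives c_1 = -4, c_2 = -3.
Check: -4f1 - 3f2 = [-3, -8].

[-4, -3]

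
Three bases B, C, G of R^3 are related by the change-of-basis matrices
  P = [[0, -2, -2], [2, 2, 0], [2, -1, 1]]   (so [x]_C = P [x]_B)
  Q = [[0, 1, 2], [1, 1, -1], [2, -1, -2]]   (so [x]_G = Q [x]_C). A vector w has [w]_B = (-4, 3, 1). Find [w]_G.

(-22, 0, 6)

First [w]_C = P [w]_B = (-8, -2, -10).
Then [w]_G = Q [w]_C = (-22, 0, 6).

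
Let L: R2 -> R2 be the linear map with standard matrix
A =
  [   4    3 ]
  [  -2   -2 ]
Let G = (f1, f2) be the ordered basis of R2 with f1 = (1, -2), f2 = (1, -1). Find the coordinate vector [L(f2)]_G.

Column 2 of [L]_G is the G-coordinate vector of L(f2).
In standard coordinates L(f2) = A f2 = (1, 0).
Converting to G: (1, 0) = -f1 + 2f2, so the coordinate vector is (-1, 2).

(-1, 2)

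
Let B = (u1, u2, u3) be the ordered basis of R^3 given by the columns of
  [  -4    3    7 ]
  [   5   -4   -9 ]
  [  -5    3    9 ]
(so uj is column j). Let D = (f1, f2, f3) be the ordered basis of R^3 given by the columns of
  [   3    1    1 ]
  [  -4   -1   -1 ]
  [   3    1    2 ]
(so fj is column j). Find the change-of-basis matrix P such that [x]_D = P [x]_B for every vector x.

[[-1, 1, 2], [0, 0, -1], [-1, 0, 2]]

Take x = uj: its B-coordinates are the j-th standard unit vector, so P e_j — column j of P — equals [uj]_D.
u1 = -f1 + 0·f2 - f3, giving column 1 = <-1, 0, -1>; repeating for each j gives P = [[-1, 1, 2], [0, 0, -1], [-1, 0, 2]].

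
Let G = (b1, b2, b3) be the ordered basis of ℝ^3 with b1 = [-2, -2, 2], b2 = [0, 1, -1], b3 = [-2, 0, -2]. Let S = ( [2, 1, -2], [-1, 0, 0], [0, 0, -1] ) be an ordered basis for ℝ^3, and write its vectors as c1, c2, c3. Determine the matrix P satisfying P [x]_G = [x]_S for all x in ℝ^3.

Take x = bj: its G-coordinates are the j-th standard unit vector, so P e_j — column j of P — equals [bj]_S.
b1 = -2c1 - 2c2 + 2c3, giving column 1 = [-2, -2, 2]; repeating for each j gives P = [[-2, 1, 0], [-2, 2, 2], [2, -1, 2]].

[[-2, 1, 0], [-2, 2, 2], [2, -1, 2]]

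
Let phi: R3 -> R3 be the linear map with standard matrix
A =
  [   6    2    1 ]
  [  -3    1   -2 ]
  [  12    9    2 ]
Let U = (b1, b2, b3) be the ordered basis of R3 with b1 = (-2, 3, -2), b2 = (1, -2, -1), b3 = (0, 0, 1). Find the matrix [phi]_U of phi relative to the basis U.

[[3, 1, 0], [-2, 3, 1], [3, -3, 3]]

Let P have columns b1, ..., b3. Then [phi]_U = P^(-1) A P.
Here det P = 1, so P^(-1) is integer; computing A P first and then P^(-1)(A P) gives [[3, 1, 0], [-2, 3, 1], [3, -3, 3]].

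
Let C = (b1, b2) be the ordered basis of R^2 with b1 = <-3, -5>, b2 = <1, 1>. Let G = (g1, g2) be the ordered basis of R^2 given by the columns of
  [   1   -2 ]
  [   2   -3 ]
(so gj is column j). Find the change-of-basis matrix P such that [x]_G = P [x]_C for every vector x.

Let M have columns bj and N have columns gj. Then for every x, N [x]_G = x = M [x]_C, so P = N^(-1) M.
Since det N = 1, N^(-1) has integer entries; multiplying gives P = [[-1, -1], [1, -1]].

[[-1, -1], [1, -1]]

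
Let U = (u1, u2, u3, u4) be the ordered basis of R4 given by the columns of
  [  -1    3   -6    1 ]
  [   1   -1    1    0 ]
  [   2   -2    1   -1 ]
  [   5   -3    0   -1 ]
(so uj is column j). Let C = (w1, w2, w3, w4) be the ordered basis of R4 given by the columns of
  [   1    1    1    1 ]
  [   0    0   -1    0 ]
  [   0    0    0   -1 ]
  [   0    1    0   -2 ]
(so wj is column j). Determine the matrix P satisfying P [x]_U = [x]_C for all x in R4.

Take x = uj: its U-coordinates are the j-th standard unit vector, so P e_j — column j of P — equals [uj]_C.
u1 = w1 + w2 - w3 - 2w4, giving column 1 = (1, 1, -1, -2); repeating for each j gives P = [[1, -1, -2, -1], [1, 1, -2, 1], [-1, 1, -1, 0], [-2, 2, -1, 1]].

[[1, -1, -2, -1], [1, 1, -2, 1], [-1, 1, -1, 0], [-2, 2, -1, 1]]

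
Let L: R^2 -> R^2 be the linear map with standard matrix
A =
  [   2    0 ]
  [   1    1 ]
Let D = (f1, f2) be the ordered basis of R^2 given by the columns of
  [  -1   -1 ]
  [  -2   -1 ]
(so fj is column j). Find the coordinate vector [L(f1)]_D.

Compute L(f1) = A f1 = <-2, -3> in standard coordinates.
Then write this in D-coordinates: solve for y in y_1 f1 + y_2 f2 = <-2, -3>.
This gives y = <1, 1>, which is column 1 of [L]_D.

<1, 1>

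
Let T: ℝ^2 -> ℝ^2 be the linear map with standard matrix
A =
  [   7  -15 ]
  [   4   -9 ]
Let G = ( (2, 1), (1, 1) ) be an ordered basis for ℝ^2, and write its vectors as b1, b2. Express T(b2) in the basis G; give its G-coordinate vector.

(-3, -2)

Column 2 of [T]_G is the G-coordinate vector of T(b2).
In standard coordinates T(b2) = A b2 = (-8, -5).
Converting to G: (-8, -5) = -3b1 - 2b2, so the coordinate vector is (-3, -2).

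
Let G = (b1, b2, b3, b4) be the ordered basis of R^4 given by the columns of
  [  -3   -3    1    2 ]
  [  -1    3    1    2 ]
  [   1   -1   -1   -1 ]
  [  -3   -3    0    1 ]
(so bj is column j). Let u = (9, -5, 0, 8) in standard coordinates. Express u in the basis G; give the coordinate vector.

(-1, -2, 2, -1)

Write u = c_1 b1 + ... + c_4 b4 and solve for the c_i.
Row-reducing the augmented matrix [M | u] gives c = (-1, -2, 2, -1).
Check: -b1 - 2b2 + 2b3 - b4 = (9, -5, 0, 8).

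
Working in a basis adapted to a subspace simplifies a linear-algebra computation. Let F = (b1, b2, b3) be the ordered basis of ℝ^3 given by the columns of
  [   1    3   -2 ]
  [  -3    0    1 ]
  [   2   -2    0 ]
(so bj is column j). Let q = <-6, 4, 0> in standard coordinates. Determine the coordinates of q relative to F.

We seek scalars with c_1 b1 + ... + c_3 b3 = q; equivalently solve M c = q where the columns of M are b1, ..., b3.
Solving this 3x3 system gives c = (-1, -1, 1).
Check: -b1 - b2 + b3 = <-6, 4, 0>.

<-1, -1, 1>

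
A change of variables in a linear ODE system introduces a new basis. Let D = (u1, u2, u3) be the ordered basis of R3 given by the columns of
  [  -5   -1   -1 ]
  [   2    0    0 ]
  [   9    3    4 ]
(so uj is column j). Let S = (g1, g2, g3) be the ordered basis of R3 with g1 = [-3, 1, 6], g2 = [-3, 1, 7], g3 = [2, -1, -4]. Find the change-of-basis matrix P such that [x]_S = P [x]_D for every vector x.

Column j of P is [uj]_S, since P maps D-coordinates to S-coordinates.
Expressing u1 in S: u1 = 2g1 - g2 - g3, so column 1 of P is [2, -1, -1].
Doing the same for each uj gives P = [[2, 0, -1], [-1, 1, 2], [-1, 1, 1]].

[[2, 0, -1], [-1, 1, 2], [-1, 1, 1]]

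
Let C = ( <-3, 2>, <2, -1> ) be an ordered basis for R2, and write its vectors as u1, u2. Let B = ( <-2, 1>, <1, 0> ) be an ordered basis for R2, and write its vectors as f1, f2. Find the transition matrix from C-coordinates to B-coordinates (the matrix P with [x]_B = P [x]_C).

Column j of P is [uj]_B, since P maps C-coordinates to B-coordinates.
Expressing u1 in B: u1 = 2f1 + f2, so column 1 of P is <2, 1>.
Doing the same for each uj gives P = [[2, -1], [1, 0]].

[[2, -1], [1, 0]]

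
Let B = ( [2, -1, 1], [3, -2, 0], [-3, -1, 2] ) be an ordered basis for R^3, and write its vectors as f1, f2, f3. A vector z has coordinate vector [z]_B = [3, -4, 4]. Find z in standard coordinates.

By definition z = 3f1 - 4f2 + 4f3.
Summing componentwise gives [-18, 1, 11].

[-18, 1, 11]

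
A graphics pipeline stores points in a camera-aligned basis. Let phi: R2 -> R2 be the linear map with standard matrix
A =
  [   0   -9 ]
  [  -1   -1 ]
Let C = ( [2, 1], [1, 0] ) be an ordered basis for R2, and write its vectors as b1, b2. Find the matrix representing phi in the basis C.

Let P have columns b1, b2. Then [phi]_C = P^(-1) A P.
Here det P = -1, so P^(-1) is integer; computing A P first and then P^(-1)(A P) gives [[-3, -1], [-3, 2]].

[[-3, -1], [-3, 2]]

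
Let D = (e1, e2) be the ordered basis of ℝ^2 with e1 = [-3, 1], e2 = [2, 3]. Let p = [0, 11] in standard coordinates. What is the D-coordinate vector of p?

[2, 3]

We seek scalars with c_1 e1 + c_2 e2 = p; equivalently solve M c = p where the columns of M are e1, e2.
System: -3c_1 + 2c_2 = 0, c_1 + 3c_2 = 11; solving gives c_1 = 2, c_2 = 3.
Check: 2e1 + 3e2 = [0, 11].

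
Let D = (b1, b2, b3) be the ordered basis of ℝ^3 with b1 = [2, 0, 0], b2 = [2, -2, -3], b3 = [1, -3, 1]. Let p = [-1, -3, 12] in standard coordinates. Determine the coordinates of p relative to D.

We seek scalars with c_1 b1 + ... + c_3 b3 = p; equivalently solve M c = p where the columns of M are b1, ..., b3.
Gaussian elimination on [M | p] yields c = (1, -3, 3).
Check: b1 - 3b2 + 3b3 = [-1, -3, 12].

[1, -3, 3]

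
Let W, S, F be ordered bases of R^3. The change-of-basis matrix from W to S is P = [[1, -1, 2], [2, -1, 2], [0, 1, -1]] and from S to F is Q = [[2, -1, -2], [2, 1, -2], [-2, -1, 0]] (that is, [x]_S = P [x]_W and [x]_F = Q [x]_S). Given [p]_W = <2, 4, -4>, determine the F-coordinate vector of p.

<-28, -44, 28>

Composing the changes, [p]_F = Q P [p]_W.
Q P = [[0, -3, 4], [4, -5, 8], [-4, 3, -6]]; applying this to <2, 4, -4> gives <-28, -44, 28>.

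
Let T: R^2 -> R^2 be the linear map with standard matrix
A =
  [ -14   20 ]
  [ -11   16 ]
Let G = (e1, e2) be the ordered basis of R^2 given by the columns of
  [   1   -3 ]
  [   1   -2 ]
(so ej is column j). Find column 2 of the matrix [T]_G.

[-1, -1]

Column 2 of [T]_G is the G-coordinate vector of T(e2).
In standard coordinates T(e2) = A e2 = [2, 1].
Converting to G: [2, 1] = -e1 - e2, so the coordinate vector is [-1, -1].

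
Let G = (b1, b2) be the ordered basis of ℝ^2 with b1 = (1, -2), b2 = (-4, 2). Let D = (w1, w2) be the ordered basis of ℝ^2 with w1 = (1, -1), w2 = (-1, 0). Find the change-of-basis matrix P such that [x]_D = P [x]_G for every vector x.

Column j of P is [bj]_D, since P maps G-coordinates to D-coordinates.
Expressing b1 in D: b1 = 2w1 + w2, so column 1 of P is (2, 1).
Doing the same for each bj gives P = [[2, -2], [1, 2]].

[[2, -2], [1, 2]]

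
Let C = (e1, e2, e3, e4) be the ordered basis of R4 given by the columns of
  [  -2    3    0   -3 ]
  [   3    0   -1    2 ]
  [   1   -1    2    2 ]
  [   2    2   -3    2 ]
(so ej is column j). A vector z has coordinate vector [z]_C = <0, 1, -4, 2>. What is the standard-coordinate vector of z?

z = M [z]_C, where M has columns e1, ..., e4.
Carrying out the matrix-vector product, z = <-3, 8, -5, 18>.

<-3, 8, -5, 18>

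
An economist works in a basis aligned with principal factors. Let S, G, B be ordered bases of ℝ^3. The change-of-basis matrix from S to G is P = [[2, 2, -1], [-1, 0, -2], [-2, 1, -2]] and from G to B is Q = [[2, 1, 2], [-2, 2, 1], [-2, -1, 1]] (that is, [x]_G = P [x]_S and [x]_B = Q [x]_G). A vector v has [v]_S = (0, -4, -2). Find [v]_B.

Apply P to get G-coordinates (-6, 4, 0), then Q to get B-coordinates.
The result is [v]_B = (-8, 20, 8).

(-8, 20, 8)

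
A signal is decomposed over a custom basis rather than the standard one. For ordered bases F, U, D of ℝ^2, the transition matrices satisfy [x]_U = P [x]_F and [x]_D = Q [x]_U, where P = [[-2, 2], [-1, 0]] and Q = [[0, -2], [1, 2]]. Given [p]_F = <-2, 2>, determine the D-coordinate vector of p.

Apply P to get U-coordinates <8, 2>, then Q to get D-coordinates.
The result is [p]_D = <-4, 12>.

<-4, 12>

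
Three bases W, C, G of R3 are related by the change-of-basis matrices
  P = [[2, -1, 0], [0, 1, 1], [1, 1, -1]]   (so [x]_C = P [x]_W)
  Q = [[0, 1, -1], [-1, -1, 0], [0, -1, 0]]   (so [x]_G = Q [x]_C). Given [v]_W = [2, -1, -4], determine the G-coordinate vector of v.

First [v]_C = P [v]_W = [5, -5, 5].
Then [v]_G = Q [v]_C = [-10, 0, 5].

[-10, 0, 5]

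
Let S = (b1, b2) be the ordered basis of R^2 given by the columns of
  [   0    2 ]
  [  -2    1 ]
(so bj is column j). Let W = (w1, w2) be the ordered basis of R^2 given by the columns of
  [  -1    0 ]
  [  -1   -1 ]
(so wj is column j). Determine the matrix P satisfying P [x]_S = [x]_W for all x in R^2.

[[0, -2], [2, 1]]

Take x = bj: its S-coordinates are the j-th standard unit vector, so P e_j — column j of P — equals [bj]_W.
b1 = 0·w1 + 2w2, giving column 1 = [0, 2]; repeating for each j gives P = [[0, -2], [2, 1]].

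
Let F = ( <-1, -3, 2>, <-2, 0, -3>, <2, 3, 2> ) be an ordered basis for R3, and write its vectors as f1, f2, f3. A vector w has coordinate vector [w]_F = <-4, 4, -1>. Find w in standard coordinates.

The coordinates say w = -4f1 + 4f2 - f3; adding the scaled basis vectors gives <-6, 9, -22>.

<-6, 9, -22>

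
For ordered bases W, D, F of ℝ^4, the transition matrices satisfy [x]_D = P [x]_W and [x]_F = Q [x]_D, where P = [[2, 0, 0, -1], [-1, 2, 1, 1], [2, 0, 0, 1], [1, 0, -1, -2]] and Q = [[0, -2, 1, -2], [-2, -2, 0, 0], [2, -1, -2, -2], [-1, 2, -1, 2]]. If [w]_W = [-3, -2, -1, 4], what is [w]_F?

[14, 16, 2, -4]

First [w]_D = P [w]_W = [-10, 2, -2, -10].
Then [w]_F = Q [w]_D = [14, 16, 2, -4].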